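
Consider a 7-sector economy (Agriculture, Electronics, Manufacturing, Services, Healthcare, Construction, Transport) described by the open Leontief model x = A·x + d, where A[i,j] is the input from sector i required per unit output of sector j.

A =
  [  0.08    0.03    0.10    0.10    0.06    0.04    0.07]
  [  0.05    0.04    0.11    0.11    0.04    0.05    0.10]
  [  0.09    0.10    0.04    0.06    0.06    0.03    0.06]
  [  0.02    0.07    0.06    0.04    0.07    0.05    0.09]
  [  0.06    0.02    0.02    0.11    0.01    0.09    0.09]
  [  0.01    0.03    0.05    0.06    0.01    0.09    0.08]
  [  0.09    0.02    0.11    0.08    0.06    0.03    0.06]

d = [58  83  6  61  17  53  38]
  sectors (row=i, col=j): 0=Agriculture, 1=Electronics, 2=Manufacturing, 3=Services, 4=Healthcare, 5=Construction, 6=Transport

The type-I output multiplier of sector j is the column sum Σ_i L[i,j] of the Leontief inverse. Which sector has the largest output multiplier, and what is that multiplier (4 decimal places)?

Form M = I − A:
  [  0.92   -0.03   -0.10   -0.10   -0.06   -0.04   -0.07]
  [ -0.05    0.96   -0.11   -0.11   -0.04   -0.05   -0.10]
  [ -0.09   -0.10    0.96   -0.06   -0.06   -0.03   -0.06]
  [ -0.02   -0.07   -0.06    0.96   -0.07   -0.05   -0.09]
  [ -0.06   -0.02   -0.02   -0.11    0.99   -0.09   -0.09]
  [ -0.01   -0.03   -0.05   -0.06   -0.01    0.91   -0.08]
  [ -0.09   -0.02   -0.11   -0.08   -0.06   -0.03    0.94]
Leontief inverse L = M⁻¹:
  [  1.1305    0.0712    0.1579    0.1637    0.1015    0.0823    0.1342]
  [  0.1022    1.0836    0.1714    0.1748    0.0838    0.0931    0.1665]
  [  0.1365    0.1345    1.0987    0.1239    0.0971    0.0700    0.1217]
  [  0.0617    0.1011    0.1097    1.0956    0.1016    0.0869    0.1444]
  [  0.0965    0.0507    0.0705    0.1596    1.0435    0.1260    0.1430]
  [  0.0407    0.0563    0.0902    0.1007    0.0361    1.1199    0.1232]
  [  0.1391    0.0592    0.1640    0.1406    0.0993    0.0692    1.1198]
Total output x = L · d:
  x_0 = 1.1305·58 + 0.0712·83 + 0.1579·6 + 0.1637·61 + 0.1015·17 + 0.0823·53 + 0.1342·38 = 93.6010
  x_1 = 0.1022·58 + 1.0836·83 + 0.1714·6 + 0.1748·61 + 0.0838·17 + 0.0931·53 + 0.1665·38 = 120.2413
  x_2 = 0.1365·58 + 0.1345·83 + 1.0987·6 + 0.1239·61 + 0.0971·17 + 0.0700·53 + 0.1217·38 = 43.2212
  x_3 = 0.0617·58 + 0.1011·83 + 0.1097·6 + 1.0956·61 + 0.1016·17 + 0.0869·53 + 0.1444·38 = 91.2799
  x_4 = 0.0965·58 + 0.0507·83 + 0.0705·6 + 0.1596·61 + 1.0435·17 + 0.1260·53 + 0.1430·38 = 49.8182
  x_5 = 0.0407·58 + 0.0563·83 + 0.0902·6 + 0.1007·61 + 0.0361·17 + 1.1199·53 + 0.1232·38 = 78.3687
  x_6 = 0.1391·58 + 0.0592·83 + 0.1640·6 + 0.1406·61 + 0.0993·17 + 0.0692·53 + 1.1198·38 = 70.4530
Output multipliers (column sums of L):
  Agriculture: 1.7072
  Electronics: 1.5566
  Manufacturing: 1.8624
  Services: 1.9590
  Healthcare: 1.5628
  Construction: 1.6475
  Transport: 1.9528

Services (1.9590)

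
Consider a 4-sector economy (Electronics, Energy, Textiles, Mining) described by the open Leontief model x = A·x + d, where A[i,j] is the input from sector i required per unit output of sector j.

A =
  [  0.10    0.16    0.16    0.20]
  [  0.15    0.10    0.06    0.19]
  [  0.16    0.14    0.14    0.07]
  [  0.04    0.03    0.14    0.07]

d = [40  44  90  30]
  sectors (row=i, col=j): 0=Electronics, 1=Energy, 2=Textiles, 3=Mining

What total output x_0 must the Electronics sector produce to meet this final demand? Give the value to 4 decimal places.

Form M = I − A:
  [  0.90   -0.16   -0.16   -0.20]
  [ -0.15    0.90   -0.06   -0.19]
  [ -0.16   -0.14    0.86   -0.07]
  [ -0.04   -0.03   -0.14    0.93]
Leontief inverse L = M⁻¹:
  [  1.2264    0.2766    0.3033    0.3431]
  [  0.2444    1.1927    0.1791    0.3097]
  [  0.2763    0.2528    1.2654    0.2063]
  [  0.1022    0.0884    0.2093    1.1311]
Total output x = L · d:
  x_0 = 1.2264·40 + 0.2766·44 + 0.3033·90 + 0.3431·30 = 98.8192
  x_1 = 0.2444·40 + 1.1927·44 + 0.1791·90 + 0.3097·30 = 87.6674
  x_2 = 0.2763·40 + 0.2528·44 + 1.2654·90 + 0.2063·30 = 142.2524
  x_3 = 0.1022·40 + 0.0884·44 + 0.2093·90 + 1.1311·30 = 60.7507

98.8192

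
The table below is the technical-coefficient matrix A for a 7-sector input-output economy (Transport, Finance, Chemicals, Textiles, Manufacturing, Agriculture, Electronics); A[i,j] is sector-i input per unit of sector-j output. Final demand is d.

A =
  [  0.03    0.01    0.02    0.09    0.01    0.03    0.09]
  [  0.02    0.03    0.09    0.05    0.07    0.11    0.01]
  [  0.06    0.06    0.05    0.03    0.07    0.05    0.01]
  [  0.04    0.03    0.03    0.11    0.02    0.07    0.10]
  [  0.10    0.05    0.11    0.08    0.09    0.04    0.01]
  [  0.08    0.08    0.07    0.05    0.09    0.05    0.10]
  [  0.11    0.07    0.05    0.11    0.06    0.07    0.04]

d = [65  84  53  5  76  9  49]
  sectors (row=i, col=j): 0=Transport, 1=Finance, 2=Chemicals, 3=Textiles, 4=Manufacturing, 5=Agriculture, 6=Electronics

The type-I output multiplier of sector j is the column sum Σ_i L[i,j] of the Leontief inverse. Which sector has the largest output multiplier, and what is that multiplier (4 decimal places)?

Textiles (1.8947)

Form M = I − A:
  [  0.97   -0.01   -0.02   -0.09   -0.01   -0.03   -0.09]
  [ -0.02    0.97   -0.09   -0.05   -0.07   -0.11   -0.01]
  [ -0.06   -0.06    0.95   -0.03   -0.07   -0.05   -0.01]
  [ -0.04   -0.03   -0.03    0.89   -0.02   -0.07   -0.10]
  [ -0.10   -0.05   -0.11   -0.08    0.91   -0.04   -0.01]
  [ -0.08   -0.08   -0.07   -0.05   -0.09    0.95   -0.10]
  [ -0.11   -0.07   -0.05   -0.11   -0.06   -0.07    0.96]
Leontief inverse L = M⁻¹:
  [  1.0620    0.0332    0.0444    0.1321    0.0344    0.0598    0.1207]
  [  0.0627    1.0637    0.1312    0.0944    0.1122    0.1470    0.0446]
  [  0.0934    0.0850    1.0848    0.0693    0.1032    0.0821    0.0378]
  [  0.0850    0.0637    0.0671    1.1672    0.0572    0.1126    0.1432]
  [  0.1467    0.0845    0.1556    0.1378    1.1337    0.0843    0.0512]
  [  0.1368    0.1213    0.1233    0.1173    0.1414    1.1027    0.1439]
  [  0.1600    0.1072    0.0976    0.1765    0.1052    0.1204    1.0908]
Total output x = L · d:
  x_0 = 1.0620·65 + 0.0332·84 + 0.0444·53 + 0.1321·5 + 0.0344·76 + 0.0598·9 + 0.1207·49 = 83.9016
  x_1 = 0.0627·65 + 1.0637·84 + 0.1312·53 + 0.0944·5 + 0.1122·76 + 0.1470·9 + 0.0446·49 = 112.8929
  x_2 = 0.0934·65 + 0.0850·84 + 1.0848·53 + 0.0693·5 + 0.1032·76 + 0.0821·9 + 0.0378·49 = 81.4877
  x_3 = 0.0850·65 + 0.0637·84 + 0.0671·53 + 1.1672·5 + 0.0572·76 + 0.1126·9 + 0.1432·49 = 32.6533
  x_4 = 0.1467·65 + 0.0845·84 + 0.1556·53 + 0.1378·5 + 1.1337·76 + 0.0843·9 + 0.0512·49 = 114.9974
  x_5 = 0.1368·65 + 0.1213·84 + 0.1233·53 + 0.1173·5 + 0.1414·76 + 1.1027·9 + 0.1439·49 = 53.9256
  x_6 = 0.1600·65 + 0.1072·84 + 0.0976·53 + 0.1765·5 + 0.1052·76 + 0.1204·9 + 1.0908·49 = 87.9923
Output multipliers (column sums of L):
  Transport: 1.7466
  Finance: 1.5587
  Chemicals: 1.7041
  Textiles: 1.8947
  Manufacturing: 1.6874
  Agriculture: 1.7089
  Electronics: 1.6323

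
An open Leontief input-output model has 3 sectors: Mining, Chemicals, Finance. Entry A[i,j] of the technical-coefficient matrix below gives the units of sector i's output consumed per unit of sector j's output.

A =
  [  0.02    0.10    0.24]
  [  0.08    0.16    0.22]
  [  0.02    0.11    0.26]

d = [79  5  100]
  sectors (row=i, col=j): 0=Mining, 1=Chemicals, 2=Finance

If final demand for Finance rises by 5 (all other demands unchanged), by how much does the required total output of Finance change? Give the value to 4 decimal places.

7.1141

Form M = I − A:
  [  0.98   -0.10   -0.24]
  [ -0.08    0.84   -0.22]
  [ -0.02   -0.11    0.74]
Leontief inverse L = M⁻¹:
  [  1.0427    0.1752    0.3903]
  [  0.1110    1.2574    0.4098]
  [  0.0447    0.1916    1.4228]
Total output x = L · d:
  x_0 = 1.0427·79 + 0.1752·5 + 0.3903·100 = 122.2739
  x_1 = 0.1110·79 + 1.2574·5 + 0.4098·100 = 56.0372
  x_2 = 0.0447·79 + 0.1916·5 + 1.4228·100 = 146.7697
Δx_2 = L[2,2] · Δd_2 = 1.4228 · 5 = 7.1141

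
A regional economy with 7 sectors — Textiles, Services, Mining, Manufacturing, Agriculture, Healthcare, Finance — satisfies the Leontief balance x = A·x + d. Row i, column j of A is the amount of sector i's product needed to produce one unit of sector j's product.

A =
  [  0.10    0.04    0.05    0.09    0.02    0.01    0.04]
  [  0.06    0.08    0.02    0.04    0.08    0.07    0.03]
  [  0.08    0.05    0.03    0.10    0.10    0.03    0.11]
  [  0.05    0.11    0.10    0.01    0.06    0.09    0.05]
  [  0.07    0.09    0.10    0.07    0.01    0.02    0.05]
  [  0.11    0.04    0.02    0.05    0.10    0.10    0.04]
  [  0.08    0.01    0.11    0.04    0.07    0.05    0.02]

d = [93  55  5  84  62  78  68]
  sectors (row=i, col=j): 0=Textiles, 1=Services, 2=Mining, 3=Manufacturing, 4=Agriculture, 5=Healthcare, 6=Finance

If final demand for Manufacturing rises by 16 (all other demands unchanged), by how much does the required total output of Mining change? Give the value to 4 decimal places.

Form M = I − A:
  [  0.90   -0.04   -0.05   -0.09   -0.02   -0.01   -0.04]
  [ -0.06    0.92   -0.02   -0.04   -0.08   -0.07   -0.03]
  [ -0.08   -0.05    0.97   -0.10   -0.10   -0.03   -0.11]
  [ -0.05   -0.11   -0.10    0.99   -0.06   -0.09   -0.05]
  [ -0.07   -0.09   -0.10   -0.07    0.99   -0.02   -0.05]
  [ -0.11   -0.04   -0.02   -0.05   -0.10    0.90   -0.04]
  [ -0.08   -0.01   -0.11   -0.04   -0.07   -0.05    0.98]
Leontief inverse L = M⁻¹:
  [  1.1463    0.0774    0.0879    0.1249    0.0548    0.0393    0.0698]
  [  0.1114    1.1209    0.0579    0.0773    0.1181    0.1040    0.0596]
  [  0.1455    0.1024    1.0894    0.1476    0.1481    0.0722    0.1494]
  [  0.1151    0.1573    0.1431    1.0597    0.1135    0.1318    0.0908]
  [  0.1243    0.1331    0.1406    0.1119    1.0561    0.0559    0.0868]
  [  0.1744    0.0873    0.0677    0.0970    0.1438    1.1392    0.0762]
  [  0.1335    0.0496    0.1494    0.0837    0.1097    0.0799    1.0573]
Total output x = L · d:
  x_0 = 1.1463·93 + 0.0774·55 + 0.0879·5 + 0.1249·84 + 0.0548·62 + 0.0393·78 + 0.0698·68 = 132.9948
  x_1 = 0.1114·93 + 1.1209·55 + 0.0579·5 + 0.0773·84 + 0.1181·62 + 0.1040·78 + 0.0596·68 = 98.2698
  x_2 = 0.1455·93 + 0.1024·55 + 1.0894·5 + 0.1476·84 + 0.1481·62 + 0.0722·78 + 0.1494·68 = 61.9805
  x_3 = 0.1151·93 + 0.1573·55 + 0.1431·5 + 1.0597·84 + 0.1135·62 + 0.1318·78 + 0.0908·68 = 132.5808
  x_4 = 0.1243·93 + 0.1331·55 + 0.1406·5 + 0.1119·84 + 1.0561·62 + 0.0559·78 + 0.0868·68 = 104.7218
  x_5 = 0.1744·93 + 0.0873·55 + 0.0677·5 + 0.0970·84 + 0.1438·62 + 1.1392·78 + 0.0762·68 = 132.4613
  x_6 = 0.1335·93 + 0.0496·55 + 0.1494·5 + 0.0837·84 + 0.1097·62 + 0.0799·78 + 1.0573·68 = 107.8540
Δx_2 = L[2,3] · Δd_3 = 0.1476 · 16 = 2.3610

2.3610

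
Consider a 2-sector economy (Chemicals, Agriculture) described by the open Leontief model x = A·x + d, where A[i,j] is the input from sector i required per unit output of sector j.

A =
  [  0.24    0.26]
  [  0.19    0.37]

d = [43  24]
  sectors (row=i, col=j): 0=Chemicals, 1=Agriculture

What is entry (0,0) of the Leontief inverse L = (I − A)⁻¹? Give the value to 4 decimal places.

Form M = I − A:
  [  0.76   -0.26]
  [ -0.19    0.63]
Leontief inverse L = M⁻¹:
  [  1.4672    0.6055]
  [  0.4425    1.7699]
Total output x = L · d:
  x_0 = 1.4672·43 + 0.6055·24 = 77.6199
  x_1 = 0.4425·43 + 1.7699·24 = 61.5044

L[0,0] = 1.4672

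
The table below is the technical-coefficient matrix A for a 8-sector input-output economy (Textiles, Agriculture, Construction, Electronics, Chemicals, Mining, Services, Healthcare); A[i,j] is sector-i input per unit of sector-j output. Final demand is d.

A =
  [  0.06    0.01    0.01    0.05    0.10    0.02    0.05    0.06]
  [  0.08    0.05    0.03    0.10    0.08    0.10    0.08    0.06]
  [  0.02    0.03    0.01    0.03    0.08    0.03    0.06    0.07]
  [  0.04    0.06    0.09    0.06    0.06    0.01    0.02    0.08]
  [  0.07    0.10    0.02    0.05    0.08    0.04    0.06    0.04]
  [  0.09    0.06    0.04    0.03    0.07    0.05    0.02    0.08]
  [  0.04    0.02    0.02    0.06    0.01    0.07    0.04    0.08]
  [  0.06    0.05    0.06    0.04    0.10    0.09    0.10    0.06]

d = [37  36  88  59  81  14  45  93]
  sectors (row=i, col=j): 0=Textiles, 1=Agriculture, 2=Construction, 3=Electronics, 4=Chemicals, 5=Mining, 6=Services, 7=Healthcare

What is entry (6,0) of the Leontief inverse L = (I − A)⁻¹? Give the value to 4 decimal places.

Form M = I − A:
  [  0.94   -0.01   -0.01   -0.05   -0.10   -0.02   -0.05   -0.06]
  [ -0.08    0.95   -0.03   -0.10   -0.08   -0.10   -0.08   -0.06]
  [ -0.02   -0.03    0.99   -0.03   -0.08   -0.03   -0.06   -0.07]
  [ -0.04   -0.06   -0.09    0.94   -0.06   -0.01   -0.02   -0.08]
  [ -0.07   -0.10   -0.02   -0.05    0.92   -0.04   -0.06   -0.04]
  [ -0.09   -0.06   -0.04   -0.03   -0.07    0.95   -0.02   -0.08]
  [ -0.04   -0.02   -0.02   -0.06   -0.01   -0.07    0.96   -0.08]
  [ -0.06   -0.05   -0.06   -0.04   -0.10   -0.09   -0.10    0.94]
Leontief inverse L = M⁻¹:
  [  1.0977    0.0437    0.0328    0.0833    0.1472    0.0516    0.0853    0.1003]
  [  0.1415    1.1013    0.0685    0.1538    0.1540    0.1511    0.1328    0.1282]
  [  0.0559    0.0616    1.0316    0.0616    0.1228    0.0632    0.0941    0.1082]
  [  0.0820    0.0976    0.1172    1.0997    0.1177    0.0492    0.0644    0.1285]
  [  0.1207    0.1415    0.0486    0.0971    1.1407    0.0847    0.1059    0.0934]
  [  0.1384    0.0992    0.0669    0.0717    0.1321    1.0916    0.0657    0.1304]
  [  0.0762    0.0491    0.0447    0.0905    0.0550    0.1020    1.0726    0.1213]
  [  0.1189    0.0992    0.0929    0.0911    0.1703    0.1418    0.1529    1.1247]
Total output x = L · d:
  x_0 = 1.0977·37 + 0.0437·36 + 0.0328·88 + 0.0833·59 + 0.1472·81 + 0.0516·14 + 0.0853·45 + 0.1003·93 = 75.8014
  x_1 = 0.1415·37 + 1.1013·36 + 0.0685·88 + 0.1538·59 + 0.1540·81 + 0.1511·14 + 0.1328·45 + 0.1282·93 = 92.4703
  x_2 = 0.0559·37 + 0.0616·36 + 1.0316·88 + 0.0616·59 + 0.1228·81 + 0.0632·14 + 0.0941·45 + 0.1082·93 = 123.8298
  x_3 = 0.0820·37 + 0.0976·36 + 0.1172·88 + 1.0997·59 + 0.1177·81 + 0.0492·14 + 0.0644·45 + 0.1285·93 = 106.8172
  x_4 = 0.1207·37 + 0.1415·36 + 0.0486·88 + 0.0971·59 + 1.1407·81 + 0.0847·14 + 0.1059·45 + 0.0934·93 = 126.6028
  x_5 = 0.1384·37 + 0.0992·36 + 0.0669·88 + 0.0717·59 + 0.1321·81 + 1.0916·14 + 0.0657·45 + 0.1304·93 = 59.8722
  x_6 = 0.0762·37 + 0.0491·36 + 0.0447·88 + 0.0905·59 + 0.0550·81 + 0.1020·14 + 1.0726·45 + 0.1213·93 = 79.2985
  x_7 = 0.1189·37 + 0.0992·36 + 0.0929·88 + 0.0911·59 + 0.1703·81 + 0.1418·14 + 0.1529·45 + 1.1247·93 = 148.7795

L[6,0] = 0.0762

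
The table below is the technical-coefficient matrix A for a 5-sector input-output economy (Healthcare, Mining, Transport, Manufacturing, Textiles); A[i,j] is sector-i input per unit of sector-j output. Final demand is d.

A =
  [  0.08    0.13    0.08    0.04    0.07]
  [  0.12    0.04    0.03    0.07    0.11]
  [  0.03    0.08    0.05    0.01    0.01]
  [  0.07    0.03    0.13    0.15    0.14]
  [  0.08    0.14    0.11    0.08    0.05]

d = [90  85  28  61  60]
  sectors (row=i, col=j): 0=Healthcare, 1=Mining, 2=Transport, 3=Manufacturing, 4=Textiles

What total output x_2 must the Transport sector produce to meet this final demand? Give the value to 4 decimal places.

Form M = I − A:
  [  0.92   -0.13   -0.08   -0.04   -0.07]
  [ -0.12    0.96   -0.03   -0.07   -0.11]
  [ -0.03   -0.08    0.95   -0.01   -0.01]
  [ -0.07   -0.03   -0.13    0.85   -0.14]
  [ -0.08   -0.14   -0.11   -0.08    0.95]
Leontief inverse L = M⁻¹:
  [  1.1314    0.1834    0.1258    0.0809    0.1179]
  [  0.1682    1.0978    0.0827    0.1141    0.1572]
  [  0.0527    0.1014    1.0674    0.0263    0.0307]
  [  0.1298    0.1019    0.2035    1.2124    0.2022]
  [  0.1371    0.1976    0.1635    0.1288    1.1063]
Total output x = L · d:
  x_0 = 1.1314·90 + 0.1834·85 + 0.1258·28 + 0.0809·61 + 0.1179·60 = 132.9431
  x_1 = 0.1682·90 + 1.0978·85 + 0.0827·28 + 0.1141·61 + 0.1572·60 = 127.1627
  x_2 = 0.0527·90 + 0.1014·85 + 1.0674·28 + 0.0263·61 + 0.0307·60 = 46.6968
  x_3 = 0.1298·90 + 0.1019·85 + 0.2035·28 + 1.2124·61 + 0.2022·60 = 112.1215
  x_4 = 0.1371·90 + 0.1976·85 + 0.1635·28 + 0.1288·61 + 1.1063·60 = 107.9417

46.6968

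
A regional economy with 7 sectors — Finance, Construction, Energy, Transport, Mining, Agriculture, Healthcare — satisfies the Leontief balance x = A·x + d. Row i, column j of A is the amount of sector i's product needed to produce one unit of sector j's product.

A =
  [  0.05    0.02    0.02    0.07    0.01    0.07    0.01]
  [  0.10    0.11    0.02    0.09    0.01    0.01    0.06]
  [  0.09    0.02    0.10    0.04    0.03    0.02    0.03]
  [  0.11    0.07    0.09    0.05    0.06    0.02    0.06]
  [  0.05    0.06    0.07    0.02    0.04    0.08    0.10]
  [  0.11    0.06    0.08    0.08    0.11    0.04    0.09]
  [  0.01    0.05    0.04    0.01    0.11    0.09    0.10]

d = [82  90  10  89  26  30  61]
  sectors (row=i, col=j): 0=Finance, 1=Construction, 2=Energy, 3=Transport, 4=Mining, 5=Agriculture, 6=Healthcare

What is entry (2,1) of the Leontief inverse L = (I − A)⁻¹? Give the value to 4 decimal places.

Form M = I − A:
  [  0.95   -0.02   -0.02   -0.07   -0.01   -0.07   -0.01]
  [ -0.10    0.89   -0.02   -0.09   -0.01   -0.01   -0.06]
  [ -0.09   -0.02    0.90   -0.04   -0.03   -0.02   -0.03]
  [ -0.11   -0.07   -0.09    0.95   -0.06   -0.02   -0.06]
  [ -0.05   -0.06   -0.07   -0.02    0.96   -0.08   -0.10]
  [ -0.11   -0.06   -0.08   -0.08   -0.11    0.96   -0.09]
  [ -0.01   -0.05   -0.04   -0.01   -0.11   -0.09    0.90]
Leontief inverse L = M⁻¹:
  [  1.0849    0.0431    0.0466    0.0945    0.0333    0.0886    0.0353]
  [  0.1481    1.1487    0.0523    0.1270    0.0386    0.0388    0.0966]
  [  0.1281    0.0433    1.1322    0.0667    0.0529    0.0445    0.0568]
  [  0.1622    0.1079    0.1315    1.0881    0.0930    0.0557    0.1018]
  [  0.0990    0.0979    0.1107    0.0553    1.0807    0.1155    0.1466]
  [  0.1745    0.1090    0.1343    0.1253    0.1566    1.0879    0.1482]
  [  0.0573    0.0903    0.0822    0.0424    0.1536    0.1286    1.1533]
Total output x = L · d:
  x_0 = 1.0849·82 + 0.0431·90 + 0.0466·10 + 0.0945·89 + 0.0333·26 + 0.0886·30 + 0.0353·61 = 107.3938
  x_1 = 0.1481·82 + 1.1487·90 + 0.0523·10 + 0.1270·89 + 0.0386·26 + 0.0388·30 + 0.0966·61 = 135.4202
  x_2 = 0.1281·82 + 0.0433·90 + 1.1322·10 + 0.0667·89 + 0.0529·26 + 0.0445·30 + 0.0568·61 = 37.8361
  x_3 = 0.1622·82 + 0.1079·90 + 0.1315·10 + 1.0881·89 + 0.0930·26 + 0.0557·30 + 0.1018·61 = 131.4641
  x_4 = 0.0990·82 + 0.0979·90 + 0.1107·10 + 0.0553·89 + 1.0807·26 + 0.1155·30 + 0.1466·61 = 63.4634
  x_5 = 0.1745·82 + 0.1090·90 + 0.1343·10 + 0.1253·89 + 0.1566·26 + 1.0879·30 + 0.1482·61 = 82.3648
  x_6 = 0.0573·82 + 0.0903·90 + 0.0822·10 + 0.0424·89 + 0.1536·26 + 0.1286·30 + 1.1533·61 = 95.6298

L[2,1] = 0.0433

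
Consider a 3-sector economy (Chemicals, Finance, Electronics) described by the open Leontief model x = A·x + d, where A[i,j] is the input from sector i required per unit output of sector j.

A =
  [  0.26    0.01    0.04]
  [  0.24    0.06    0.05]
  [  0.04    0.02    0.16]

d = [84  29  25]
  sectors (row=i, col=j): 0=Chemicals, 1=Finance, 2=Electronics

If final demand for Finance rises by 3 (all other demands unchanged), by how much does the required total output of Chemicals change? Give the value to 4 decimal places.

Form M = I − A:
  [  0.74   -0.01   -0.04]
  [ -0.24    0.94   -0.05]
  [ -0.04   -0.02    0.84]
Leontief inverse L = M⁻¹:
  [  1.3600    0.0159    0.0657]
  [  0.3511    1.0693    0.0804]
  [  0.0731    0.0262    1.1955]
Total output x = L · d:
  x_0 = 1.3600·84 + 0.0159·29 + 0.0657·25 = 116.3470
  x_1 = 0.3511·84 + 1.0693·29 + 0.0804·25 = 62.5136
  x_2 = 0.0731·84 + 0.0262·29 + 1.1955·25 = 36.7907
Δx_0 = L[0,1] · Δd_1 = 0.0159 · 3 = 0.0476

0.0476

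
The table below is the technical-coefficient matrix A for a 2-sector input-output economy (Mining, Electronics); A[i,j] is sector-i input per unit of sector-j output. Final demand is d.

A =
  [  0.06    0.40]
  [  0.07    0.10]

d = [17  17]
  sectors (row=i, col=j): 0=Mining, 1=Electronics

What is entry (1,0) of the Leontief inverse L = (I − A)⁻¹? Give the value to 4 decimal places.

Form M = I − A:
  [  0.94   -0.40]
  [ -0.07    0.90]
Leontief inverse L = M⁻¹:
  [  1.1002    0.4890]
  [  0.0856    1.1491]
Total output x = L · d:
  x_0 = 1.1002·17 + 0.4890·17 = 27.0171
  x_1 = 0.0856·17 + 1.1491·17 = 20.9902

L[1,0] = 0.0856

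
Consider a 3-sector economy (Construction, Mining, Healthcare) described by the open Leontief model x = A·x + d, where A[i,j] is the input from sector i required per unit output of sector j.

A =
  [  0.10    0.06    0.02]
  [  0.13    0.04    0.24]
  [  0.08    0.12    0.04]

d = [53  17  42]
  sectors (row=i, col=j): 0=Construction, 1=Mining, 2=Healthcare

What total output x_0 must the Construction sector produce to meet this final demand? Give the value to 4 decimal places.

62.7334

Form M = I − A:
  [  0.90   -0.06   -0.02]
  [ -0.13    0.96   -0.24]
  [ -0.08   -0.12    0.96]
Leontief inverse L = M⁻¹:
  [  1.1258    0.0757    0.0424]
  [  0.1816    1.0875    0.2757]
  [  0.1165    0.1422    1.0797]
Total output x = L · d:
  x_0 = 1.1258·53 + 0.0757·17 + 0.0424·42 = 62.7334
  x_1 = 0.1816·53 + 1.0875·17 + 0.2757·42 = 39.6882
  x_2 = 0.1165·53 + 0.1422·17 + 1.0797·42 = 53.9388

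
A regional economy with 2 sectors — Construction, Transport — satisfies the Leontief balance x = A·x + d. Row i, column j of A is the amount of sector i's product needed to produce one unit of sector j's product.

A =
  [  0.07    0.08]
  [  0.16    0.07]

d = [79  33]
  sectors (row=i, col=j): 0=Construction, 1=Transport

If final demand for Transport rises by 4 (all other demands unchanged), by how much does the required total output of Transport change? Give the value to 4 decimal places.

Form M = I − A:
  [  0.93   -0.08]
  [ -0.16    0.93]
Leontief inverse L = M⁻¹:
  [  1.0914    0.0939]
  [  0.1878    1.0914]
Total output x = L · d:
  x_0 = 1.0914·79 + 0.0939·33 = 89.3205
  x_1 = 0.1878·79 + 1.0914·33 = 50.8508
Δx_1 = L[1,1] · Δd_1 = 1.0914 · 4 = 4.3657

4.3657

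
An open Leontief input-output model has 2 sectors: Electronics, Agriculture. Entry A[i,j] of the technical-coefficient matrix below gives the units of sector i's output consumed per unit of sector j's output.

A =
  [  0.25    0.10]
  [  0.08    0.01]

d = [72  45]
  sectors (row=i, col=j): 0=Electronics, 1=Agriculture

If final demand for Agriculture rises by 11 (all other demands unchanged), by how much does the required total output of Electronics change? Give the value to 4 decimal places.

1.4976

Form M = I − A:
  [  0.75   -0.10]
  [ -0.08    0.99]
Leontief inverse L = M⁻¹:
  [  1.3479    0.1361]
  [  0.1089    1.0211]
Total output x = L · d:
  x_0 = 1.3479·72 + 0.1361·45 = 103.1722
  x_1 = 0.1089·72 + 1.0211·45 = 53.7917
Δx_0 = L[0,1] · Δd_1 = 0.1361 · 11 = 1.4976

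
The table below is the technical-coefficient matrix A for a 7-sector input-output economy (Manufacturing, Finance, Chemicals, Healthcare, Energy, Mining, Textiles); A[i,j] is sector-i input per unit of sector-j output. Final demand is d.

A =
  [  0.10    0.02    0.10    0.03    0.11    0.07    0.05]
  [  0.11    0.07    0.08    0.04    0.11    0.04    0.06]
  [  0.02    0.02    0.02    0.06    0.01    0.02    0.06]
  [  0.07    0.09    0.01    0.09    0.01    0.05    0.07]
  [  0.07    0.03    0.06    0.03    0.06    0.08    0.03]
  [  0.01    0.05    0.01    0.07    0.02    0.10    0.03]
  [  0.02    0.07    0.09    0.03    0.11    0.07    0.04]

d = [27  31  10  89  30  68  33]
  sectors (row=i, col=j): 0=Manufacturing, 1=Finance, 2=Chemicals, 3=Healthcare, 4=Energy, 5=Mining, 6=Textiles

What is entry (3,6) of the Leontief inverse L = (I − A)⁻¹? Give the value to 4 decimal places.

L[3,6] = 0.1031

Form M = I − A:
  [  0.90   -0.02   -0.10   -0.03   -0.11   -0.07   -0.05]
  [ -0.11    0.93   -0.08   -0.04   -0.11   -0.04   -0.06]
  [ -0.02   -0.02    0.98   -0.06   -0.01   -0.02   -0.06]
  [ -0.07   -0.09   -0.01    0.91   -0.01   -0.05   -0.07]
  [ -0.07   -0.03   -0.06   -0.03    0.94   -0.08   -0.03]
  [ -0.01   -0.05   -0.01   -0.07   -0.02    0.90   -0.03]
  [ -0.02   -0.07   -0.09   -0.03   -0.11   -0.07    0.96]
Leontief inverse L = M⁻¹:
  [  1.1408    0.0516    0.1397    0.0661    0.1542    0.1181    0.0847]
  [  0.1601    1.1067    0.1275    0.0780    0.1640    0.0911    0.0991]
  [  0.0386    0.0397    1.0378    0.0782    0.0310    0.0409    0.0773]
  [  0.1114    0.1265    0.0469    1.1234    0.0543    0.0906    0.1031]
  [  0.1009    0.0555    0.0887    0.0585    1.0928    0.1171    0.0563]
  [  0.0348    0.0769    0.0299    0.0967    0.0446    1.1313    0.0523]
  [  0.0566    0.1014    0.1233    0.0633    0.1482    0.1117    1.0714]
Total output x = L · d:
  x_0 = 1.1408·27 + 0.0516·31 + 0.1397·10 + 0.0661·89 + 0.1542·30 + 0.1181·68 + 0.0847·33 = 55.1294
  x_1 = 0.1601·27 + 1.1067·31 + 0.1275·10 + 0.0780·89 + 0.1640·30 + 0.0911·68 + 0.0991·33 = 61.2332
  x_2 = 0.0386·27 + 0.0397·31 + 1.0378·10 + 0.0782·89 + 0.0310·30 + 0.0409·68 + 0.0773·33 = 25.8706
  x_3 = 0.1114·27 + 0.1265·31 + 0.0469·10 + 1.1234·89 + 0.0543·30 + 0.0906·68 + 0.1031·33 = 118.5678
  x_4 = 0.1009·27 + 0.0555·31 + 0.0887·10 + 0.0585·89 + 1.0928·30 + 0.1171·68 + 0.0563·33 = 53.1397
  x_5 = 0.0348·27 + 0.0769·31 + 0.0299·10 + 0.0967·89 + 0.0446·30 + 1.1313·68 + 0.0523·33 = 92.2246
  x_6 = 0.0566·27 + 0.1014·31 + 0.1233·10 + 0.0633·89 + 0.1482·30 + 0.1117·68 + 1.0714·33 = 58.9327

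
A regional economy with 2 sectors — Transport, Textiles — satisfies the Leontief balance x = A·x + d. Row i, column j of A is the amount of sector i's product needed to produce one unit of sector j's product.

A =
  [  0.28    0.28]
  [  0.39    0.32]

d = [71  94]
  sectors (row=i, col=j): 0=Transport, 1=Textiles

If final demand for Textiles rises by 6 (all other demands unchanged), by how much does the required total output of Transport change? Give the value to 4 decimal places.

Form M = I − A:
  [  0.72   -0.28]
  [ -0.39    0.68]
Leontief inverse L = M⁻¹:
  [  1.7876    0.7361]
  [  1.0252    1.8927]
Total output x = L · d:
  x_0 = 1.7876·71 + 0.7361·94 = 196.1094
  x_1 = 1.0252·71 + 1.8927·94 = 250.7098
Δx_0 = L[0,1] · Δd_1 = 0.7361 · 6 = 4.4164

4.4164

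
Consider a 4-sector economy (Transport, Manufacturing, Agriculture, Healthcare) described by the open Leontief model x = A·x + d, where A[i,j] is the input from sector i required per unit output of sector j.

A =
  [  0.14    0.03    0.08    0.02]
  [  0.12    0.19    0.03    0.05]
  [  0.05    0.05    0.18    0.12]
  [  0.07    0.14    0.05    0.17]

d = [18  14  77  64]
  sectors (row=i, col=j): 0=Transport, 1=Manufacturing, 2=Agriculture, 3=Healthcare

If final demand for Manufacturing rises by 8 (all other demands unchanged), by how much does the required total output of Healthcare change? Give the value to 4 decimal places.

1.7973

Form M = I − A:
  [  0.86   -0.03   -0.08   -0.02]
  [ -0.12    0.81   -0.03   -0.05]
  [ -0.05   -0.05    0.82   -0.12]
  [ -0.07   -0.14   -0.05    0.83]
Leontief inverse L = M⁻¹:
  [  1.1822    0.0598    0.1205    0.0495]
  [  0.1875    1.2615    0.0700    0.0906]
  [  0.1036    0.1134    1.2453    0.1894]
  [  0.1376    0.2247    0.0970    1.2357]
Total output x = L · d:
  x_0 = 1.1822·18 + 0.0598·14 + 0.1205·77 + 0.0495·64 = 34.5666
  x_1 = 0.1875·18 + 1.2615·14 + 0.0700·77 + 0.0906·64 = 32.2229
  x_2 = 0.1036·18 + 0.1134·14 + 1.2453·77 + 0.1894·64 = 111.4638
  x_3 = 0.1376·18 + 0.2247·14 + 0.0970·77 + 1.2357·64 = 92.1736
Δx_3 = L[3,1] · Δd_1 = 0.2247 · 8 = 1.7973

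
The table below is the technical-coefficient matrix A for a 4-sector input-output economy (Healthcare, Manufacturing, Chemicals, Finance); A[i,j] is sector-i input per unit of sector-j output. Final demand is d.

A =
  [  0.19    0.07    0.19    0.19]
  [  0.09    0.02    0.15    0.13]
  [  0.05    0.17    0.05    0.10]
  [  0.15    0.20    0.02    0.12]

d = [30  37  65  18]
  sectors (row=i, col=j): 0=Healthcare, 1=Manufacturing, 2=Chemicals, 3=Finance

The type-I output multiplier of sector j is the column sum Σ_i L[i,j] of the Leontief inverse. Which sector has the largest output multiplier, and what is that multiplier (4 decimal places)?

Finance (2.0331)

Form M = I − A:
  [  0.81   -0.07   -0.19   -0.19]
  [ -0.09    0.98   -0.15   -0.13]
  [ -0.05   -0.17    0.95   -0.10]
  [ -0.15   -0.20   -0.02    0.88]
Leontief inverse L = M⁻¹:
  [  1.3451    0.2234    0.3118    0.3589]
  [  0.1799    1.1176    0.2173    0.2286]
  [  0.1317    0.2431    1.1214    0.1918]
  [  0.2732    0.2976    0.1280    1.2539]
Total output x = L · d:
  x_0 = 1.3451·30 + 0.2234·37 + 0.3118·65 + 0.3589·18 = 75.3489
  x_1 = 0.1799·30 + 1.1176·37 + 0.2173·65 + 0.2286·18 = 64.9872
  x_2 = 0.1317·30 + 0.2431·37 + 1.1214·65 + 0.1918·18 = 89.2895
  x_3 = 0.2732·30 + 0.2976·37 + 0.1280·65 + 1.2539·18 = 50.0972
Output multipliers (column sums of L):
  Healthcare: 1.9299
  Manufacturing: 1.8817
  Chemicals: 1.7785
  Finance: 2.0331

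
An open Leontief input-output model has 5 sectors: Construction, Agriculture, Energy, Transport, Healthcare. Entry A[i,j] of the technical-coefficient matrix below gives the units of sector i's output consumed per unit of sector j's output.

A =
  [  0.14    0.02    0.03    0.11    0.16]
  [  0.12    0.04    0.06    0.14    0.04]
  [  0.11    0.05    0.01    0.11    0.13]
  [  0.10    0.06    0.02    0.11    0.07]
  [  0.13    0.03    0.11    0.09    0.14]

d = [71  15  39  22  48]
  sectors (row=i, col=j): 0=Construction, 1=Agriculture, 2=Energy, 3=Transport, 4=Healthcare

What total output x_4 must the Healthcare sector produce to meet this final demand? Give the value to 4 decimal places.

87.8739

Form M = I − A:
  [  0.86   -0.02   -0.03   -0.11   -0.16]
  [ -0.12    0.96   -0.06   -0.14   -0.04]
  [ -0.11   -0.05    0.99   -0.11   -0.13]
  [ -0.10   -0.06   -0.02    0.89   -0.07]
  [ -0.13   -0.03   -0.11   -0.09    0.86]
Leontief inverse L = M⁻¹:
  [  1.2414    0.0501    0.0736    0.1968    0.2604]
  [  0.2033    1.0677    0.0884    0.2160    0.1184]
  [  0.1992    0.0772    1.0484    0.1880    0.2144]
  [  0.1764    0.0843    0.0499    1.1790    0.1403]
  [  0.2387    0.0635    0.1535    0.1847    1.2484]
Total output x = L · d:
  x_0 = 1.2414·71 + 0.0501·15 + 0.0736·39 + 0.1968·22 + 0.2604·48 = 108.5928
  x_1 = 0.2033·71 + 1.0677·15 + 0.0884·39 + 0.2160·22 + 0.1184·48 = 44.3335
  x_2 = 0.1992·71 + 0.0772·15 + 1.0484·39 + 0.1880·22 + 0.2144·48 = 70.6165
  x_3 = 0.1764·71 + 0.0843·15 + 0.0499·39 + 1.1790·22 + 0.1403·48 = 48.4076
  x_4 = 0.2387·71 + 0.0635·15 + 0.1535·39 + 0.1847·22 + 1.2484·48 = 87.8739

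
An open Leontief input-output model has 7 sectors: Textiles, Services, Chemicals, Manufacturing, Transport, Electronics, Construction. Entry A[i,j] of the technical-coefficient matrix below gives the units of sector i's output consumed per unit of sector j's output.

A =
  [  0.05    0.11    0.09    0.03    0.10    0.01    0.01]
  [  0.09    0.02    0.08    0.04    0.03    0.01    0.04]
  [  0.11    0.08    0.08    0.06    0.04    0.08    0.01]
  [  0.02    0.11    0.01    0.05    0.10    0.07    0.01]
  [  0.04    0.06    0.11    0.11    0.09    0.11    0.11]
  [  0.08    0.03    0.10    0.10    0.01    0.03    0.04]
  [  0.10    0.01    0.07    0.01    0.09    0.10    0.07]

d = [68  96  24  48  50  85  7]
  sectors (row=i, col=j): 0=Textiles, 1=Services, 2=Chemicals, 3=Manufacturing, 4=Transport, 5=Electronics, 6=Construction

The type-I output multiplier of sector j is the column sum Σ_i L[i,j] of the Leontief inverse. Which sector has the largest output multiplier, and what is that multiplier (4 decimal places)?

Chemicals (1.9560)

Form M = I − A:
  [  0.95   -0.11   -0.09   -0.03   -0.10   -0.01   -0.01]
  [ -0.09    0.98   -0.08   -0.04   -0.03   -0.01   -0.04]
  [ -0.11   -0.08    0.92   -0.06   -0.04   -0.08   -0.01]
  [ -0.02   -0.11   -0.01    0.95   -0.10   -0.07   -0.01]
  [ -0.04   -0.06   -0.11   -0.11    0.91   -0.11   -0.11]
  [ -0.08   -0.03   -0.10   -0.10   -0.01    0.97   -0.04]
  [ -0.10   -0.01   -0.07   -0.01   -0.09   -0.10    0.93]
Leontief inverse L = M⁻¹:
  [  1.1006    0.1547    0.1479    0.0732    0.1451    0.0510    0.0402]
  [  0.1285    1.0586    0.1225    0.0692    0.0683    0.0411    0.0588]
  [  0.1647    0.1331    1.1422    0.1062    0.0893    0.1188    0.0366]
  [  0.0632    0.1470    0.0622    1.0925    0.1398    0.1062    0.0405]
  [  0.1187    0.1272    0.1948    0.1764    1.1615    0.1791    0.1558]
  [  0.1260    0.0782    0.1479    0.1361    0.0556    1.0676    0.0603]
  [  0.1578    0.0603    0.1386    0.0601    0.1429    0.1481    1.1050]
Total output x = L · d:
  x_0 = 1.1006·68 + 0.1547·96 + 0.1479·24 + 0.0732·48 + 0.1451·50 + 0.0510·85 + 0.0402·7 = 108.6273
  x_1 = 0.1285·68 + 1.0586·96 + 0.1225·24 + 0.0692·48 + 0.0683·50 + 0.0411·85 + 0.0588·7 = 123.9496
  x_2 = 0.1647·68 + 0.1331·96 + 1.1422·24 + 0.1062·48 + 0.0893·50 + 0.1188·85 + 0.0366·7 = 71.3104
  x_3 = 0.0632·68 + 0.1470·96 + 0.0622·24 + 1.0925·48 + 0.1398·50 + 0.1062·85 + 0.0405·7 = 88.6421
  x_4 = 0.1187·68 + 0.1272·96 + 0.1948·24 + 0.1764·48 + 1.1615·50 + 0.1791·85 + 0.1558·7 = 107.8131
  x_5 = 0.1260·68 + 0.0782·96 + 0.1479·24 + 0.1361·48 + 0.0556·50 + 1.0676·85 + 0.0603·7 = 120.0931
  x_6 = 0.1578·68 + 0.0603·96 + 0.1386·24 + 0.0601·48 + 0.1429·50 + 0.1481·85 + 1.1050·7 = 50.2074
Output multipliers (column sums of L):
  Textiles: 1.8595
  Services: 1.7592
  Chemicals: 1.9560
  Manufacturing: 1.7136
  Transport: 1.8024
  Electronics: 1.7120
  Construction: 1.4972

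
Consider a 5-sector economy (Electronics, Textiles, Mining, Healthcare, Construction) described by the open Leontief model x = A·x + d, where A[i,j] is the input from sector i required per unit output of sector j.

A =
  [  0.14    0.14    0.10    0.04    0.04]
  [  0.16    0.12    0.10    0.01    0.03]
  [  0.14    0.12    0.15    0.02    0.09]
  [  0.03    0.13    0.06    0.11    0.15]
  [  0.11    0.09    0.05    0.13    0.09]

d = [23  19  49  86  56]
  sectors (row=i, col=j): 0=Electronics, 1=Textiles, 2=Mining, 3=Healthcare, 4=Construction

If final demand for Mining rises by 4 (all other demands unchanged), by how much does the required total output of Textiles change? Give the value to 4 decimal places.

Form M = I − A:
  [  0.86   -0.14   -0.10   -0.04   -0.04]
  [ -0.16    0.88   -0.10   -0.01   -0.03]
  [ -0.14   -0.12    0.85   -0.02   -0.09]
  [ -0.03   -0.13   -0.06    0.89   -0.15]
  [ -0.11   -0.09   -0.05   -0.13    0.91]
Leontief inverse L = M⁻¹:
  [  1.2539    0.2461    0.1875    0.0771    0.0945]
  [  0.2674    1.2176    0.1821    0.0410    0.0767]
  [  0.2699    0.2388    1.2500    0.0654    0.1541]
  [  0.1353    0.2354    0.1390    1.1676    0.2199]
  [  0.2122    0.1969    0.1292    0.1838    1.1578]
Total output x = L · d:
  x_0 = 1.2539·23 + 0.2461·19 + 0.1875·49 + 0.0771·86 + 0.0945·56 = 54.6255
  x_1 = 0.2674·23 + 1.2176·19 + 0.1821·49 + 0.0410·86 + 0.0767·56 = 46.0279
  x_2 = 0.2699·23 + 0.2388·19 + 1.2500·49 + 0.0654·86 + 0.1541·56 = 86.2549
  x_3 = 0.1353·23 + 0.2354·19 + 0.1390·49 + 1.1676·86 + 0.2199·56 = 127.1198
  x_4 = 0.2122·23 + 0.1969·19 + 0.1292·49 + 0.1838·86 + 1.1578·56 = 95.5930
Δx_1 = L[1,2] · Δd_2 = 0.1821 · 4 = 0.7285

0.7285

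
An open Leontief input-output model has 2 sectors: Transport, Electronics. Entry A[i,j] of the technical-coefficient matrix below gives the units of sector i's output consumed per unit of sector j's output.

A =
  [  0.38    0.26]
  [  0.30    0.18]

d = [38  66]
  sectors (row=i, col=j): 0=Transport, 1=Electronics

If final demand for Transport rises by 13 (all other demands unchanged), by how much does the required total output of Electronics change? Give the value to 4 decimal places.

Form M = I − A:
  [  0.62   -0.26]
  [ -0.30    0.82]
Leontief inverse L = M⁻¹:
  [  1.9052    0.6041]
  [  0.6970    1.4405]
Total output x = L · d:
  x_0 = 1.9052·38 + 0.6041·66 = 112.2677
  x_1 = 0.6970·38 + 1.4405·66 = 121.5613
Δx_1 = L[1,0] · Δd_0 = 0.6970 · 13 = 9.0613

9.0613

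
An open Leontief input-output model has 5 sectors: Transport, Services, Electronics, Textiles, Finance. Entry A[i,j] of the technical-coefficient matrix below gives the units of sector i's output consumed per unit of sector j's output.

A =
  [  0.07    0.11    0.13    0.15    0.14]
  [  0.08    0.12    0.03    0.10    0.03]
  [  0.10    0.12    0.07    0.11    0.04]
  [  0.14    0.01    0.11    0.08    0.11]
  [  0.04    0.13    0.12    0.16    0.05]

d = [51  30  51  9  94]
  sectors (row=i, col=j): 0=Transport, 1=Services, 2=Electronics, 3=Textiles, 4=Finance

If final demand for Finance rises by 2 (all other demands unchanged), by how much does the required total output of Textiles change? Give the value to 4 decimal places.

0.3611

Form M = I − A:
  [  0.93   -0.11   -0.13   -0.15   -0.14]
  [ -0.08    0.88   -0.03   -0.10   -0.03]
  [ -0.10   -0.12    0.93   -0.11   -0.04]
  [ -0.14   -0.01   -0.11    0.92   -0.11]
  [ -0.04   -0.13   -0.12   -0.16    0.95]
Leontief inverse L = M⁻¹:
  [  1.1704    0.2139    0.2322    0.2804    0.2215]
  [  0.1412    1.1803    0.0893    0.1763    0.0823]
  [  0.1751    0.1955    1.1436    0.2046    0.1038]
  [  0.2158    0.0940    0.1969    1.1873    0.1805]
  [  0.1271    0.2110    0.1996    0.2617    1.1167]
Total output x = L · d:
  x_0 = 1.1704·51 + 0.2139·30 + 0.2322·51 + 0.2804·9 + 0.2215·94 = 101.2899
  x_1 = 0.1412·51 + 1.1803·30 + 0.0893·51 + 0.1763·9 + 0.0823·94 = 56.4846
  x_2 = 0.1751·51 + 0.1955·30 + 1.1436·51 + 0.2046·9 + 0.1038·94 = 84.7175
  x_3 = 0.2158·51 + 0.0940·30 + 0.1969·51 + 1.1873·9 + 0.1805·94 = 51.5213
  x_4 = 0.1271·51 + 0.2110·30 + 0.1996·51 + 0.2617·9 + 1.1167·94 = 130.3201
Δx_3 = L[3,4] · Δd_4 = 0.1805 · 2 = 0.3611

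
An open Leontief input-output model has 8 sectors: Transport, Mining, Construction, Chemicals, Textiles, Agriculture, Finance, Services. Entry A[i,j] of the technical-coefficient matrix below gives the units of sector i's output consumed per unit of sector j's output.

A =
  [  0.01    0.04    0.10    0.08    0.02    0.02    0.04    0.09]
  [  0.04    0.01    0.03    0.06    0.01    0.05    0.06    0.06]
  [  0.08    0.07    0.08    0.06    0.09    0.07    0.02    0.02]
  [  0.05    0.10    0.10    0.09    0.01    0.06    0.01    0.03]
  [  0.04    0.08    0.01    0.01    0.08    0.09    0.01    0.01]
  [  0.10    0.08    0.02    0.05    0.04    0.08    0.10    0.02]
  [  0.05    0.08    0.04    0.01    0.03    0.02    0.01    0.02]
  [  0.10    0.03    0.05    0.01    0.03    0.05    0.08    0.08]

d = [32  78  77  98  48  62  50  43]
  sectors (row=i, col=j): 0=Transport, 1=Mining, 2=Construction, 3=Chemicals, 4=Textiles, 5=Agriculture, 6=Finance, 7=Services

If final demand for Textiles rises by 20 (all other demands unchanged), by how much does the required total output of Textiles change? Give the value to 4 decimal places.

22.0178

Form M = I − A:
  [  0.99   -0.04   -0.10   -0.08   -0.02   -0.02   -0.04   -0.09]
  [ -0.04    0.99   -0.03   -0.06   -0.01   -0.05   -0.06   -0.06]
  [ -0.08   -0.07    0.92   -0.06   -0.09   -0.07   -0.02   -0.02]
  [ -0.05   -0.10   -0.10    0.91   -0.01   -0.06   -0.01   -0.03]
  [ -0.04   -0.08   -0.01   -0.01    0.92   -0.09   -0.01   -0.01]
  [ -0.10   -0.08   -0.02   -0.05   -0.04    0.92   -0.10   -0.02]
  [ -0.05   -0.08   -0.04   -0.01   -0.03   -0.02    0.99   -0.02]
  [ -0.10   -0.03   -0.05   -0.01   -0.03   -0.05   -0.08    0.92]
Leontief inverse L = M⁻¹:
  [  1.0536    0.0815    0.1406    0.1130    0.0473    0.0579    0.0674    0.1184]
  [  0.0731    1.0439    0.0614    0.0857    0.0287    0.0777    0.0832    0.0832]
  [  0.1259    0.1204    1.1248    0.1022    0.1238    0.1177    0.0536    0.0530]
  [  0.0954    0.1455    0.1463    1.1338    0.0382    0.1031    0.0429    0.0626]
  [  0.0709    0.1116    0.0331    0.0354    1.1009    0.1226    0.0367    0.0315]
  [  0.1429    0.1276    0.0633    0.0895    0.0665    1.1200    0.1339    0.0546]
  [  0.0731    0.1022    0.0631    0.0319    0.0459    0.0431    1.0289    0.0400]
  [  0.1412    0.0705    0.0900    0.0417    0.0567    0.0850    0.1114    1.1136]
Total output x = L · d:
  x_0 = 1.0536·32 + 0.0815·78 + 0.1406·77 + 0.1130·98 + 0.0473·48 + 0.0579·62 + 0.0674·50 + 0.1184·43 = 76.2925
  x_1 = 0.0731·32 + 1.0439·78 + 0.0614·77 + 0.0857·98 + 0.0287·48 + 0.0777·62 + 0.0832·50 + 0.0832·43 = 110.8250
  x_2 = 0.1259·32 + 0.1204·78 + 1.1248·77 + 0.1022·98 + 0.1238·48 + 0.1177·62 + 0.0536·50 + 0.0530·43 = 128.2319
  x_3 = 0.0954·32 + 0.1455·78 + 0.1463·77 + 1.1338·98 + 0.0382·48 + 0.1031·62 + 0.0429·50 + 0.0626·43 = 149.8409
  x_4 = 0.0709·32 + 0.1116·78 + 0.0331·77 + 0.0354·98 + 1.1009·48 + 0.1226·62 + 0.0367·50 + 0.0315·43 = 80.6227
  x_5 = 0.1429·32 + 0.1276·78 + 0.0633·77 + 0.0895·98 + 0.0665·48 + 1.1200·62 + 0.1339·50 + 0.0546·43 = 109.8480
  x_6 = 0.0731·32 + 0.1022·78 + 0.0631·77 + 0.0319·98 + 0.0459·48 + 0.0431·62 + 1.0289·50 + 0.0400·43 = 76.3369
  x_7 = 0.1412·32 + 0.0705·78 + 0.0900·77 + 0.0417·98 + 0.0567·48 + 0.0850·62 + 0.1114·50 + 1.1136·43 = 82.4805
Δx_4 = L[4,4] · Δd_4 = 1.1009 · 20 = 22.0178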